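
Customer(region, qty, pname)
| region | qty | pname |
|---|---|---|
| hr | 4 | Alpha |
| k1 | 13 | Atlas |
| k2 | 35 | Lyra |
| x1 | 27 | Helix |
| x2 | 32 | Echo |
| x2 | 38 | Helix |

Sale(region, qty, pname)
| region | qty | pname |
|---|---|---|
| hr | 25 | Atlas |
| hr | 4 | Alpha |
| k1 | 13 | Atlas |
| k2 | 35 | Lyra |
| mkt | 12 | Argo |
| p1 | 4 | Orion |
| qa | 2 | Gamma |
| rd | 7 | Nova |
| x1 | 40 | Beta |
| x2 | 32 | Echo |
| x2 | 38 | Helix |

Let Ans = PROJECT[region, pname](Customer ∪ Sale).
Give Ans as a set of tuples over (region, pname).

{(hr, Alpha), (hr, Atlas), (k1, Atlas), (k2, Lyra), (mkt, Argo), (p1, Orion), (qa, Gamma), (rd, Nova), (x1, Beta), (x1, Helix), (x2, Echo), (x2, Helix)}

Union: {(hr, 4, Alpha), (k1, 13, Atlas), (k2, 35, Lyra), (x1, 27, Helix), (x2, 32, Echo), (x2, 38, Helix)} with {(hr, 25, Atlas), (hr, 4, Alpha), (k1, 13, Atlas), (k2, 35, Lyra), (mkt, 12, Argo), (p1, 4, Orion), (qa, 2, Gamma), (rd, 7, Nova), (x1, 40, Beta), (x2, 32, Echo), (x2, 38, Helix)} → {(hr, 25, Atlas), (hr, 4, Alpha), (k1, 13, Atlas), (k2, 35, Lyra), (mkt, 12, Argo), (p1, 4, Orion), (qa, 2, Gamma), (rd, 7, Nova), (x1, 27, Helix), (x1, 40, Beta), (x2, 32, Echo), (x2, 38, Helix)}
Keep only column(s) region, pname: {(hr, Alpha), (hr, Atlas), (k1, Atlas), (k2, Lyra), (mkt, Argo), (p1, Orion), (qa, Gamma), (rd, Nova), (x1, Beta), (x1, Helix), (x2, Echo), (x2, Helix)}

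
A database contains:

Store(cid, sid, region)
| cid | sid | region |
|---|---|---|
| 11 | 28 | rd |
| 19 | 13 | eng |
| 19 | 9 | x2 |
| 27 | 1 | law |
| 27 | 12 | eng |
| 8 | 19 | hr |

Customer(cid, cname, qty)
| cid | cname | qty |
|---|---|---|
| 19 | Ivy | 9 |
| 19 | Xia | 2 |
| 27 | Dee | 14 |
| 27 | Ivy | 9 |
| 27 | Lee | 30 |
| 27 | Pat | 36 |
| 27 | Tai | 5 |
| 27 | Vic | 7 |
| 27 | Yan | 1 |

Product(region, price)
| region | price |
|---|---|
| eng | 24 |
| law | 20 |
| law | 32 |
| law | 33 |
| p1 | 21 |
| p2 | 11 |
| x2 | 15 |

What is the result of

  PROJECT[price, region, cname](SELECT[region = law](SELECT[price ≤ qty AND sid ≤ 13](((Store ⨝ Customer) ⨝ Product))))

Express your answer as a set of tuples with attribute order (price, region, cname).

{(20, law, Lee), (20, law, Pat), (32, law, Pat), (33, law, Pat)}

Natural join on cid: {(19, 13, eng, Ivy, 9), (19, 13, eng, Xia, 2), (19, 9, x2, Ivy, 9), (19, 9, x2, Xia, 2), (27, 1, law, Dee, 14), (27, 1, law, Ivy, 9), (27, 1, law, Lee, 30), (27, 1, law, Pat, 36), (27, 1, law, Tai, 5), (27, 1, law, Vic, 7), (27, 1, law, Yan, 1), (27, 12, eng, Dee, 14), (27, 12, eng, Ivy, 9), (27, 12, eng, Lee, 30), (27, 12, eng, Pat, 36), (27, 12, eng, Tai, 5), (27, 12, eng, Vic, 7), (27, 12, eng, Yan, 1)}
Natural join on region: {(19, 13, eng, Ivy, 9, 24), (19, 13, eng, Xia, 2, 24), (19, 9, x2, Ivy, 9, 15), (19, 9, x2, Xia, 2, 15), (27, 1, law, Dee, 14, 20), (27, 1, law, Dee, 14, 32), (27, 1, law, Dee, 14, 33), (27, 1, law, Ivy, 9, 20), (27, 1, law, Ivy, 9, 32), (27, 1, law, Ivy, 9, 33), (27, 1, law, Lee, 30, 20), (27, 1, law, Lee, 30, 32), (27, 1, law, Lee, 30, 33), (27, 1, law, Pat, 36, 20), (27, 1, law, Pat, 36, 32), (27, 1, law, Pat, 36, 33), (27, 1, law, Tai, 5, 20), (27, 1, law, Tai, 5, 32), (27, 1, law, Tai, 5, 33), (27, 1, law, Vic, 7, 20), (27, 1, law, Vic, 7, 32), (27, 1, law, Vic, 7, 33), (27, 1, law, Yan, 1, 20), (27, 1, law, Yan, 1, 32), (27, 1, law, Yan, 1, 33), (27, 12, eng, Dee, 14, 24), (27, 12, eng, Ivy, 9, 24), (27, 12, eng, Lee, 30, 24), (27, 12, eng, Pat, 36, 24), (27, 12, eng, Tai, 5, 24), (27, 12, eng, Vic, 7, 24), (27, 12, eng, Yan, 1, 24)}
Filtering on price ≤ qty AND sid ≤ 13 leaves {(27, 1, law, Lee, 30, 20), (27, 1, law, Pat, 36, 20), (27, 1, law, Pat, 36, 32), (27, 1, law, Pat, 36, 33), (27, 12, eng, Lee, 30, 24), (27, 12, eng, Pat, 36, 24)}.
Filtering on region = law leaves {(27, 1, law, Lee, 30, 20), (27, 1, law, Pat, 36, 20), (27, 1, law, Pat, 36, 32), (27, 1, law, Pat, 36, 33)}.
π_{price, region, cname} gives {(20, law, Lee), (20, law, Pat), (32, law, Pat), (33, law, Pat)}.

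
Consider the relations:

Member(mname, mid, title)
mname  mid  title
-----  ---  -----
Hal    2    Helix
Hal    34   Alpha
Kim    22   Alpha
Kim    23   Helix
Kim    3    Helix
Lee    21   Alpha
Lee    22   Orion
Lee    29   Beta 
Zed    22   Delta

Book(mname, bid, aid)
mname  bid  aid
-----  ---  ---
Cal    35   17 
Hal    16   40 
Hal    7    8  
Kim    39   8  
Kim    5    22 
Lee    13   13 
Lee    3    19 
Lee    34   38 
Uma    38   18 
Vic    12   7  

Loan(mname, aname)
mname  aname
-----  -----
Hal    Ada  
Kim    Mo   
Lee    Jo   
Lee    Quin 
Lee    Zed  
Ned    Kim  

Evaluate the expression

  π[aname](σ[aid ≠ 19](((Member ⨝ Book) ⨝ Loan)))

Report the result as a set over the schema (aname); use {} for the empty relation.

{Ada, Jo, Mo, Quin, Zed}

Joining Member and Book on mname yields {(Hal, 2, Helix, 16, 40), (Hal, 2, Helix, 7, 8), (Hal, 34, Alpha, 16, 40), (Hal, 34, Alpha, 7, 8), (Kim, 22, Alpha, 39, 8), (Kim, 22, Alpha, 5, 22), (Kim, 23, Helix, 39, 8), (Kim, 23, Helix, 5, 22), (Kim, 3, Helix, 39, 8), (Kim, 3, Helix, 5, 22), (Lee, 21, Alpha, 13, 13), (Lee, 21, Alpha, 3, 19), (Lee, 21, Alpha, 34, 38), (Lee, 22, Orion, 13, 13), (Lee, 22, Orion, 3, 19), (Lee, 22, Orion, 34, 38), (Lee, 29, Beta, 13, 13), (Lee, 29, Beta, 3, 19), (Lee, 29, Beta, 34, 38)}.
Joining (Member ⨝ Book) and Loan on mname yields {(Hal, 2, Helix, 16, 40, Ada), (Hal, 2, Helix, 7, 8, Ada), (Hal, 34, Alpha, 16, 40, Ada), (Hal, 34, Alpha, 7, 8, Ada), (Kim, 22, Alpha, 39, 8, Mo), (Kim, 22, Alpha, 5, 22, Mo), (Kim, 23, Helix, 39, 8, Mo), (Kim, 23, Helix, 5, 22, Mo), (Kim, 3, Helix, 39, 8, Mo), (Kim, 3, Helix, 5, 22, Mo), (Lee, 21, Alpha, 13, 13, Jo), (Lee, 21, Alpha, 13, 13, Quin), (Lee, 21, Alpha, 13, 13, Zed), (Lee, 21, Alpha, 3, 19, Jo), (Lee, 21, Alpha, 3, 19, Quin), (Lee, 21, Alpha, 3, 19, Zed), (Lee, 21, Alpha, 34, 38, Jo), (Lee, 21, Alpha, 34, 38, Quin), (Lee, 21, Alpha, 34, 38, Zed), (Lee, 22, Orion, 13, 13, Jo), (Lee, 22, Orion, 13, 13, Quin), (Lee, 22, Orion, 13, 13, Zed), (Lee, 22, Orion, 3, 19, Jo), (Lee, 22, Orion, 3, 19, Quin), (Lee, 22, Orion, 3, 19, Zed), (Lee, 22, Orion, 34, 38, Jo), (Lee, 22, Orion, 34, 38, Quin), (Lee, 22, Orion, 34, 38, Zed), (Lee, 29, Beta, 13, 13, Jo), (Lee, 29, Beta, 13, 13, Quin), (Lee, 29, Beta, 13, 13, Zed), (Lee, 29, Beta, 3, 19, Jo), (Lee, 29, Beta, 3, 19, Quin), (Lee, 29, Beta, 3, 19, Zed), (Lee, 29, Beta, 34, 38, Jo), (Lee, 29, Beta, 34, 38, Quin), (Lee, 29, Beta, 34, 38, Zed)}.
Selection aid ≠ 19: {(Hal, 2, Helix, 16, 40, Ada), (Hal, 2, Helix, 7, 8, Ada), (Hal, 34, Alpha, 16, 40, Ada), (Hal, 34, Alpha, 7, 8, Ada), (Kim, 22, Alpha, 39, 8, Mo), (Kim, 22, Alpha, 5, 22, Mo), (Kim, 23, Helix, 39, 8, Mo), (Kim, 23, Helix, 5, 22, Mo), (Kim, 3, Helix, 39, 8, Mo), (Kim, 3, Helix, 5, 22, Mo), (Lee, 21, Alpha, 13, 13, Jo), (Lee, 21, Alpha, 13, 13, Quin), (Lee, 21, Alpha, 13, 13, Zed), (Lee, 21, Alpha, 34, 38, Jo), (Lee, 21, Alpha, 34, 38, Quin), (Lee, 21, Alpha, 34, 38, Zed), (Lee, 22, Orion, 13, 13, Jo), (Lee, 22, Orion, 13, 13, Quin), (Lee, 22, Orion, 13, 13, Zed), (Lee, 22, Orion, 34, 38, Jo), (Lee, 22, Orion, 34, 38, Quin), (Lee, 22, Orion, 34, 38, Zed), (Lee, 29, Beta, 13, 13, Jo), (Lee, 29, Beta, 13, 13, Quin), (Lee, 29, Beta, 13, 13, Zed), (Lee, 29, Beta, 34, 38, Jo), (Lee, 29, Beta, 34, 38, Quin), (Lee, 29, Beta, 34, 38, Zed)}
Keep only column(s) aname (23 duplicate(s) eliminated): {Ada, Jo, Mo, Quin, Zed}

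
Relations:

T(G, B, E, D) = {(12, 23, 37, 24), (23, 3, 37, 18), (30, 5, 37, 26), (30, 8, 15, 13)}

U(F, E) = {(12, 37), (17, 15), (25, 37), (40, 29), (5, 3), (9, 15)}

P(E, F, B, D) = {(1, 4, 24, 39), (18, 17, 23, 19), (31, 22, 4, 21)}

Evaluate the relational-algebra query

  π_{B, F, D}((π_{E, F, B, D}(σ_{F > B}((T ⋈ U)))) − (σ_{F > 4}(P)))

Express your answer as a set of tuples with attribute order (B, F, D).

{(23, 25, 24), (3, 12, 18), (3, 25, 18), (5, 12, 26), (5, 25, 26), (8, 17, 13), (8, 9, 13)}

Natural join on E: {(12, 23, 37, 24, 12), (12, 23, 37, 24, 25), (23, 3, 37, 18, 12), (23, 3, 37, 18, 25), (30, 5, 37, 26, 12), (30, 5, 37, 26, 25), (30, 8, 15, 13, 17), (30, 8, 15, 13, 9)}
Filtering on F > B leaves {(12, 23, 37, 24, 25), (23, 3, 37, 18, 12), (23, 3, 37, 18, 25), (30, 5, 37, 26, 12), (30, 5, 37, 26, 25), (30, 8, 15, 13, 17), (30, 8, 15, 13, 9)}.
π[E, F, B, D]: project onto (E, F, B, D) → {(15, 17, 8, 13), (15, 9, 8, 13), (37, 12, 3, 18), (37, 12, 5, 26), (37, 25, 23, 24), (37, 25, 3, 18), (37, 25, 5, 26)}
Filtering on F > 4 leaves {(18, 17, 23, 19), (31, 22, 4, 21)}.
Set difference of the two operands is {(15, 17, 8, 13), (15, 9, 8, 13), (37, 12, 3, 18), (37, 12, 5, 26), (37, 25, 23, 24), (37, 25, 3, 18), (37, 25, 5, 26)}.
π[B, F, D]: project onto (B, F, D) → {(23, 25, 24), (3, 12, 18), (3, 25, 18), (5, 12, 26), (5, 25, 26), (8, 17, 13), (8, 9, 13)}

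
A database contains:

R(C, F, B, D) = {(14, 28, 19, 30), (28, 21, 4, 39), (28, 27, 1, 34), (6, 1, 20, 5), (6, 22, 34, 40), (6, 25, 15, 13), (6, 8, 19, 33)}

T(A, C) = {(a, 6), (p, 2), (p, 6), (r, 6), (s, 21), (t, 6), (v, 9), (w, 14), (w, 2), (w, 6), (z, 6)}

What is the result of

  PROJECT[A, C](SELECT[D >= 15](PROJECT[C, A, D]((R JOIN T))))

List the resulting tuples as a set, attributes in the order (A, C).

{(a, 6), (p, 6), (r, 6), (t, 6), (w, 14), (w, 6), (z, 6)}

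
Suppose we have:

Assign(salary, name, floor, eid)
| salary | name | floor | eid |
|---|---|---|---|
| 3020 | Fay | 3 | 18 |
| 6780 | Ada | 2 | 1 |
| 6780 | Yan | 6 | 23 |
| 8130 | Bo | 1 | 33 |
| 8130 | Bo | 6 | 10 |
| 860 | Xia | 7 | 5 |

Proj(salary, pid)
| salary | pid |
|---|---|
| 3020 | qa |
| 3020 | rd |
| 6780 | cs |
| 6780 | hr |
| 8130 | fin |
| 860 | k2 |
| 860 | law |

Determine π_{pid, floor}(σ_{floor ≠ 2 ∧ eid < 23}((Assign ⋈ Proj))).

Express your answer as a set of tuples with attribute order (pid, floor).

{(fin, 6), (k2, 7), (law, 7), (qa, 3), (rd, 3)}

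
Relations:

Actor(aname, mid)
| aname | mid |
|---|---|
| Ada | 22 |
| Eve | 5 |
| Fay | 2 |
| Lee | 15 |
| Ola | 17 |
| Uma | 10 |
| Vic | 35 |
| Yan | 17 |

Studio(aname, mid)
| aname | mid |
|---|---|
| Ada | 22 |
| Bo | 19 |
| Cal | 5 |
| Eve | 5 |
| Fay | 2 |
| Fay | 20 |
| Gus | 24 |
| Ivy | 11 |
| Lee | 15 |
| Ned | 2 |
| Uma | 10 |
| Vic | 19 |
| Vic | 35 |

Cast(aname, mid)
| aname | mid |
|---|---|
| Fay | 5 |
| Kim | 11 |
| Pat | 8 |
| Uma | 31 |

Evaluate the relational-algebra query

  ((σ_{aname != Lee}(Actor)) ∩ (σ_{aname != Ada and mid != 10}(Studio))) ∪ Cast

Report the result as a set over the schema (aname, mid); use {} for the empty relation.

{(Eve, 5), (Fay, 2), (Fay, 5), (Kim, 11), (Pat, 8), (Uma, 31), (Vic, 35)}

Apply σ_{aname != Lee}; surviving tuples: {(Ada, 22), (Eve, 5), (Fay, 2), (Ola, 17), (Uma, 10), (Vic, 35), (Yan, 17)}
Apply σ_{aname != Ada and mid != 10}; surviving tuples: {(Bo, 19), (Cal, 5), (Eve, 5), (Fay, 2), (Fay, 20), (Gus, 24), (Ivy, 11), (Lee, 15), (Ned, 2), (Vic, 19), (Vic, 35)}
Set intersection of the two operands is {(Eve, 5), (Fay, 2), (Vic, 35)}.
Set union of the two operands is {(Eve, 5), (Fay, 2), (Fay, 5), (Kim, 11), (Pat, 8), (Uma, 31), (Vic, 35)}.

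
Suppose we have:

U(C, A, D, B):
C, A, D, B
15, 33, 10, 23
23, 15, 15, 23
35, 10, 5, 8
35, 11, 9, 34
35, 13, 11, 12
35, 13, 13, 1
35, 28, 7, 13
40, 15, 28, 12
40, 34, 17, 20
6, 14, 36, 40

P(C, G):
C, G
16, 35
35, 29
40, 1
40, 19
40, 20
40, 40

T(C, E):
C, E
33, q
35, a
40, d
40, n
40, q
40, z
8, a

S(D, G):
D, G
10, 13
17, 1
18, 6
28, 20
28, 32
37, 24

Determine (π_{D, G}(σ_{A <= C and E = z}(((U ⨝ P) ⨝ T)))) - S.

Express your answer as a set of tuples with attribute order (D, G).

{(17, 19), (17, 20), (17, 40), (28, 1), (28, 19), (28, 40)}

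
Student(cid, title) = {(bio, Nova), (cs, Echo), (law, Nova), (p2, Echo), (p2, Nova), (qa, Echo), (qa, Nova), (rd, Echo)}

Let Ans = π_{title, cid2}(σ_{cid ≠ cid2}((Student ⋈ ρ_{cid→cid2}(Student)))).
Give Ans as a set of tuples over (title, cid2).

{(Echo, cs), (Echo, p2), (Echo, qa), (Echo, rd), (Nova, bio), (Nova, law), (Nova, p2), (Nova, qa)}

ρ[cid→cid2]: schema becomes (cid2, title); tuples unchanged.
Student ⋈ ρ_{cid→cid2}(Student) (natural join on title): {(bio, Nova, bio), (bio, Nova, law), (bio, Nova, p2), (bio, Nova, qa), (cs, Echo, cs), (cs, Echo, p2), (cs, Echo, qa), (cs, Echo, rd), (law, Nova, bio), (law, Nova, law), (law, Nova, p2), (law, Nova, qa), (p2, Echo, cs), (p2, Echo, p2), (p2, Echo, qa), (p2, Echo, rd), (p2, Nova, bio), (p2, Nova, law), (p2, Nova, p2), (p2, Nova, qa), (qa, Echo, cs), (qa, Echo, p2), (qa, Echo, qa), (qa, Echo, rd), (qa, Nova, bio), (qa, Nova, law), (qa, Nova, p2), (qa, Nova, qa), (rd, Echo, cs), (rd, Echo, p2), (rd, Echo, qa), (rd, Echo, rd)}
σ[cid ≠ cid2]: keep tuples satisfying cid ≠ cid2 → {(bio, Nova, law), (bio, Nova, p2), (bio, Nova, qa), (cs, Echo, p2), (cs, Echo, qa), (cs, Echo, rd), (law, Nova, bio), (law, Nova, p2), (law, Nova, qa), (p2, Echo, cs), (p2, Echo, qa), (p2, Echo, rd), (p2, Nova, bio), (p2, Nova, law), (p2, Nova, qa), (qa, Echo, cs), (qa, Echo, p2), (qa, Echo, rd), (qa, Nova, bio), (qa, Nova, law), (qa, Nova, p2), (rd, Echo, cs), (rd, Echo, p2), (rd, Echo, qa)}
π[title, cid2]: project onto (title, cid2) (16 duplicate(s) eliminated) → {(Echo, cs), (Echo, p2), (Echo, qa), (Echo, rd), (Nova, bio), (Nova, law), (Nova, p2), (Nova, qa)}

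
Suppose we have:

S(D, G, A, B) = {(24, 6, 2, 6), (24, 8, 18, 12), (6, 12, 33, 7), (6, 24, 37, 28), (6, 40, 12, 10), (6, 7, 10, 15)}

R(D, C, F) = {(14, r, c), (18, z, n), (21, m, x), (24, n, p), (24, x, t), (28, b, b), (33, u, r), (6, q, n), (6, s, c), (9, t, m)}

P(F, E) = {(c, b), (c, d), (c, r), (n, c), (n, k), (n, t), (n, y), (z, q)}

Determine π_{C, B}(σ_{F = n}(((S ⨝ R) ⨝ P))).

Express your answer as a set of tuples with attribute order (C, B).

{(q, 10), (q, 15), (q, 28), (q, 7)}

Natural join on D: {(24, 6, 2, 6, n, p), (24, 6, 2, 6, x, t), (24, 8, 18, 12, n, p), (24, 8, 18, 12, x, t), (6, 12, 33, 7, q, n), (6, 12, 33, 7, s, c), (6, 24, 37, 28, q, n), (6, 24, 37, 28, s, c), (6, 40, 12, 10, q, n), (6, 40, 12, 10, s, c), (6, 7, 10, 15, q, n), (6, 7, 10, 15, s, c)}
Natural join on F: {(6, 12, 33, 7, q, n, c), (6, 12, 33, 7, q, n, k), (6, 12, 33, 7, q, n, t), (6, 12, 33, 7, q, n, y), (6, 12, 33, 7, s, c, b), (6, 12, 33, 7, s, c, d), (6, 12, 33, 7, s, c, r), (6, 24, 37, 28, q, n, c), (6, 24, 37, 28, q, n, k), (6, 24, 37, 28, q, n, t), (6, 24, 37, 28, q, n, y), (6, 24, 37, 28, s, c, b), (6, 24, 37, 28, s, c, d), (6, 24, 37, 28, s, c, r), (6, 40, 12, 10, q, n, c), (6, 40, 12, 10, q, n, k), (6, 40, 12, 10, q, n, t), (6, 40, 12, 10, q, n, y), (6, 40, 12, 10, s, c, b), (6, 40, 12, 10, s, c, d), (6, 40, 12, 10, s, c, r), (6, 7, 10, 15, q, n, c), (6, 7, 10, 15, q, n, k), (6, 7, 10, 15, q, n, t), (6, 7, 10, 15, q, n, y), (6, 7, 10, 15, s, c, b), (6, 7, 10, 15, s, c, d), (6, 7, 10, 15, s, c, r)}
Apply σ_{F = n}; surviving tuples: {(6, 12, 33, 7, q, n, c), (6, 12, 33, 7, q, n, k), (6, 12, 33, 7, q, n, t), (6, 12, 33, 7, q, n, y), (6, 24, 37, 28, q, n, c), (6, 24, 37, 28, q, n, k), (6, 24, 37, 28, q, n, t), (6, 24, 37, 28, q, n, y), (6, 40, 12, 10, q, n, c), (6, 40, 12, 10, q, n, k), (6, 40, 12, 10, q, n, t), (6, 40, 12, 10, q, n, y), (6, 7, 10, 15, q, n, c), (6, 7, 10, 15, q, n, k), (6, 7, 10, 15, q, n, t), (6, 7, 10, 15, q, n, y)}
Keep only column(s) C, B (12 duplicate(s) eliminated): {(q, 10), (q, 15), (q, 28), (q, 7)}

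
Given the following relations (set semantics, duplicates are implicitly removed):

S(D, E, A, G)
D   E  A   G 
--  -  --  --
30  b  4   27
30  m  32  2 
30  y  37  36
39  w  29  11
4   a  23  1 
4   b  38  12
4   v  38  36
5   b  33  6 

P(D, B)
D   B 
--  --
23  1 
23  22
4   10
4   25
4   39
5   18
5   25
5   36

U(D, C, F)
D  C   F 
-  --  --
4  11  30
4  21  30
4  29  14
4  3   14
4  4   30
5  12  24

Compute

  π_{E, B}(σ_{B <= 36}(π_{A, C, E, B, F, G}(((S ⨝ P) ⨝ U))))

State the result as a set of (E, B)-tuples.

Joining S and P on D yields {(4, a, 23, 1, 10), (4, a, 23, 1, 25), (4, a, 23, 1, 39), (4, b, 38, 12, 10), (4, b, 38, 12, 25), (4, b, 38, 12, 39), (4, v, 38, 36, 10), (4, v, 38, 36, 25), (4, v, 38, 36, 39), (5, b, 33, 6, 18), (5, b, 33, 6, 25), (5, b, 33, 6, 36)}.
Joining (S ⨝ P) and U on D yields {(4, a, 23, 1, 10, 11, 30), (4, a, 23, 1, 10, 21, 30), (4, a, 23, 1, 10, 29, 14), (4, a, 23, 1, 10, 3, 14), (4, a, 23, 1, 10, 4, 30), (4, a, 23, 1, 25, 11, 30), (4, a, 23, 1, 25, 21, 30), (4, a, 23, 1, 25, 29, 14), (4, a, 23, 1, 25, 3, 14), (4, a, 23, 1, 25, 4, 30), (4, a, 23, 1, 39, 11, 30), (4, a, 23, 1, 39, 21, 30), (4, a, 23, 1, 39, 29, 14), (4, a, 23, 1, 39, 3, 14), (4, a, 23, 1, 39, 4, 30), (4, b, 38, 12, 10, 11, 30), (4, b, 38, 12, 10, 21, 30), (4, b, 38, 12, 10, 29, 14), (4, b, 38, 12, 10, 3, 14), (4, b, 38, 12, 10, 4, 30), (4, b, 38, 12, 25, 11, 30), (4, b, 38, 12, 25, 21, 30), (4, b, 38, 12, 25, 29, 14), (4, b, 38, 12, 25, 3, 14), (4, b, 38, 12, 25, 4, 30), (4, b, 38, 12, 39, 11, 30), (4, b, 38, 12, 39, 21, 30), (4, b, 38, 12, 39, 29, 14), (4, b, 38, 12, 39, 3, 14), (4, b, 38, 12, 39, 4, 30), (4, v, 38, 36, 10, 11, 30), (4, v, 38, 36, 10, 21, 30), (4, v, 38, 36, 10, 29, 14), (4, v, 38, 36, 10, 3, 14), (4, v, 38, 36, 10, 4, 30), (4, v, 38, 36, 25, 11, 30), (4, v, 38, 36, 25, 21, 30), (4, v, 38, 36, 25, 29, 14), (4, v, 38, 36, 25, 3, 14), (4, v, 38, 36, 25, 4, 30), (4, v, 38, 36, 39, 11, 30), (4, v, 38, 36, 39, 21, 30), (4, v, 38, 36, 39, 29, 14), (4, v, 38, 36, 39, 3, 14), (4, v, 38, 36, 39, 4, 30), (5, b, 33, 6, 18, 12, 24), (5, b, 33, 6, 25, 12, 24), (5, b, 33, 6, 36, 12, 24)}.
Keep only column(s) A, C, E, B, F, G: {(23, 11, a, 10, 30, 1), (23, 11, a, 25, 30, 1), (23, 11, a, 39, 30, 1), (23, 21, a, 10, 30, 1), (23, 21, a, 25, 30, 1), (23, 21, a, 39, 30, 1), (23, 29, a, 10, 14, 1), (23, 29, a, 25, 14, 1), (23, 29, a, 39, 14, 1), (23, 3, a, 10, 14, 1), (23, 3, a, 25, 14, 1), (23, 3, a, 39, 14, 1), (23, 4, a, 10, 30, 1), (23, 4, a, 25, 30, 1), (23, 4, a, 39, 30, 1), (33, 12, b, 18, 24, 6), (33, 12, b, 25, 24, 6), (33, 12, b, 36, 24, 6), (38, 11, b, 10, 30, 12), (38, 11, b, 25, 30, 12), (38, 11, b, 39, 30, 12), (38, 11, v, 10, 30, 36), (38, 11, v, 25, 30, 36), (38, 11, v, 39, 30, 36), (38, 21, b, 10, 30, 12), (38, 21, b, 25, 30, 12), (38, 21, b, 39, 30, 12), (38, 21, v, 10, 30, 36), (38, 21, v, 25, 30, 36), (38, 21, v, 39, 30, 36), (38, 29, b, 10, 14, 12), (38, 29, b, 25, 14, 12), (38, 29, b, 39, 14, 12), (38, 29, v, 10, 14, 36), (38, 29, v, 25, 14, 36), (38, 29, v, 39, 14, 36), (38, 3, b, 10, 14, 12), (38, 3, b, 25, 14, 12), (38, 3, b, 39, 14, 12), (38, 3, v, 10, 14, 36), (38, 3, v, 25, 14, 36), (38, 3, v, 39, 14, 36), (38, 4, b, 10, 30, 12), (38, 4, b, 25, 30, 12), (38, 4, b, 39, 30, 12), (38, 4, v, 10, 30, 36), (38, 4, v, 25, 30, 36), (38, 4, v, 39, 30, 36)}
σ[B <= 36]: keep tuples satisfying B <= 36 → {(23, 11, a, 10, 30, 1), (23, 11, a, 25, 30, 1), (23, 21, a, 10, 30, 1), (23, 21, a, 25, 30, 1), (23, 29, a, 10, 14, 1), (23, 29, a, 25, 14, 1), (23, 3, a, 10, 14, 1), (23, 3, a, 25, 14, 1), (23, 4, a, 10, 30, 1), (23, 4, a, 25, 30, 1), (33, 12, b, 18, 24, 6), (33, 12, b, 25, 24, 6), (33, 12, b, 36, 24, 6), (38, 11, b, 10, 30, 12), (38, 11, b, 25, 30, 12), (38, 11, v, 10, 30, 36), (38, 11, v, 25, 30, 36), (38, 21, b, 10, 30, 12), (38, 21, b, 25, 30, 12), (38, 21, v, 10, 30, 36), (38, 21, v, 25, 30, 36), (38, 29, b, 10, 14, 12), (38, 29, b, 25, 14, 12), (38, 29, v, 10, 14, 36), (38, 29, v, 25, 14, 36), (38, 3, b, 10, 14, 12), (38, 3, b, 25, 14, 12), (38, 3, v, 10, 14, 36), (38, 3, v, 25, 14, 36), (38, 4, b, 10, 30, 12), (38, 4, b, 25, 30, 12), (38, 4, v, 10, 30, 36), (38, 4, v, 25, 30, 36)}
Keep only column(s) E, B (25 duplicate(s) eliminated): {(a, 10), (a, 25), (b, 10), (b, 18), (b, 25), (b, 36), (v, 10), (v, 25)}

{(a, 10), (a, 25), (b, 10), (b, 18), (b, 25), (b, 36), (v, 10), (v, 25)}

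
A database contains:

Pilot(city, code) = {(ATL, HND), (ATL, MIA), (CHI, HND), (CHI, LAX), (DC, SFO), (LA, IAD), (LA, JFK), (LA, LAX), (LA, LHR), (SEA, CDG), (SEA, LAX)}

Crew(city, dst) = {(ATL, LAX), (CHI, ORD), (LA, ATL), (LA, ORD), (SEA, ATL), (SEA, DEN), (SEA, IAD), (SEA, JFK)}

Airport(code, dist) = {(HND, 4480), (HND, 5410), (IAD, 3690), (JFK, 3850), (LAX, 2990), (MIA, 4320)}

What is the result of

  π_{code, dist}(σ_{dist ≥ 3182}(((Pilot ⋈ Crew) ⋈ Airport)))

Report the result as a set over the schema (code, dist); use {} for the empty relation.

{(HND, 4480), (HND, 5410), (IAD, 3690), (JFK, 3850), (MIA, 4320)}

Joining Pilot and Crew on city yields {(ATL, HND, LAX), (ATL, MIA, LAX), (CHI, HND, ORD), (CHI, LAX, ORD), (LA, IAD, ATL), (LA, IAD, ORD), (LA, JFK, ATL), (LA, JFK, ORD), (LA, LAX, ATL), (LA, LAX, ORD), (LA, LHR, ATL), (LA, LHR, ORD), (SEA, CDG, ATL), (SEA, CDG, DEN), (SEA, CDG, IAD), (SEA, CDG, JFK), (SEA, LAX, ATL), (SEA, LAX, DEN), (SEA, LAX, IAD), (SEA, LAX, JFK)}.
Joining (Pilot ⋈ Crew) and Airport on code yields {(ATL, HND, LAX, 4480), (ATL, HND, LAX, 5410), (ATL, MIA, LAX, 4320), (CHI, HND, ORD, 4480), (CHI, HND, ORD, 5410), (CHI, LAX, ORD, 2990), (LA, IAD, ATL, 3690), (LA, IAD, ORD, 3690), (LA, JFK, ATL, 3850), (LA, JFK, ORD, 3850), (LA, LAX, ATL, 2990), (LA, LAX, ORD, 2990), (SEA, LAX, ATL, 2990), (SEA, LAX, DEN, 2990), (SEA, LAX, IAD, 2990), (SEA, LAX, JFK, 2990)}.
Selection dist ≥ 3182: {(ATL, HND, LAX, 4480), (ATL, HND, LAX, 5410), (ATL, MIA, LAX, 4320), (CHI, HND, ORD, 4480), (CHI, HND, ORD, 5410), (LA, IAD, ATL, 3690), (LA, IAD, ORD, 3690), (LA, JFK, ATL, 3850), (LA, JFK, ORD, 3850)}
π[code, dist]: project onto (code, dist) (4 duplicate(s) eliminated) → {(HND, 4480), (HND, 5410), (IAD, 3690), (JFK, 3850), (MIA, 4320)}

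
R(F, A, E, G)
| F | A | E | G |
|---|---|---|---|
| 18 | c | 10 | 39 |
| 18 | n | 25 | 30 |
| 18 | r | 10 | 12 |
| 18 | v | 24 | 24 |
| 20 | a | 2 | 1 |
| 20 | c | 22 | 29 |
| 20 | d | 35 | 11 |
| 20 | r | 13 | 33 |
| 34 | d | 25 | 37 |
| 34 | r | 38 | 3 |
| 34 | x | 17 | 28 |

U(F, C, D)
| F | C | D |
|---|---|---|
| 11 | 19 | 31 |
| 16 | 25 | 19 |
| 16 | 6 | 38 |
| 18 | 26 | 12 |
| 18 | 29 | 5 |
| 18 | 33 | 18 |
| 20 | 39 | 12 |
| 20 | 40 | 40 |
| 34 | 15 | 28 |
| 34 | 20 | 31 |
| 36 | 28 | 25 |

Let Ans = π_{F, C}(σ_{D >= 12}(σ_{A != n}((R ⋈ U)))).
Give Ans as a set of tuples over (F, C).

{(18, 26), (18, 33), (20, 39), (20, 40), (34, 15), (34, 20)}

R ⋈ U (natural join on F): {(18, c, 10, 39, 26, 12), (18, c, 10, 39, 29, 5), (18, c, 10, 39, 33, 18), (18, n, 25, 30, 26, 12), (18, n, 25, 30, 29, 5), (18, n, 25, 30, 33, 18), (18, r, 10, 12, 26, 12), (18, r, 10, 12, 29, 5), (18, r, 10, 12, 33, 18), (18, v, 24, 24, 26, 12), (18, v, 24, 24, 29, 5), (18, v, 24, 24, 33, 18), (20, a, 2, 1, 39, 12), (20, a, 2, 1, 40, 40), (20, c, 22, 29, 39, 12), (20, c, 22, 29, 40, 40), (20, d, 35, 11, 39, 12), (20, d, 35, 11, 40, 40), (20, r, 13, 33, 39, 12), (20, r, 13, 33, 40, 40), (34, d, 25, 37, 15, 28), (34, d, 25, 37, 20, 31), (34, r, 38, 3, 15, 28), (34, r, 38, 3, 20, 31), (34, x, 17, 28, 15, 28), (34, x, 17, 28, 20, 31)}
σ[A != n]: keep tuples satisfying A != n → {(18, c, 10, 39, 26, 12), (18, c, 10, 39, 29, 5), (18, c, 10, 39, 33, 18), (18, r, 10, 12, 26, 12), (18, r, 10, 12, 29, 5), (18, r, 10, 12, 33, 18), (18, v, 24, 24, 26, 12), (18, v, 24, 24, 29, 5), (18, v, 24, 24, 33, 18), (20, a, 2, 1, 39, 12), (20, a, 2, 1, 40, 40), (20, c, 22, 29, 39, 12), (20, c, 22, 29, 40, 40), (20, d, 35, 11, 39, 12), (20, d, 35, 11, 40, 40), (20, r, 13, 33, 39, 12), (20, r, 13, 33, 40, 40), (34, d, 25, 37, 15, 28), (34, d, 25, 37, 20, 31), (34, r, 38, 3, 15, 28), (34, r, 38, 3, 20, 31), (34, x, 17, 28, 15, 28), (34, x, 17, 28, 20, 31)}
σ[D >= 12]: keep tuples satisfying D >= 12 → {(18, c, 10, 39, 26, 12), (18, c, 10, 39, 33, 18), (18, r, 10, 12, 26, 12), (18, r, 10, 12, 33, 18), (18, v, 24, 24, 26, 12), (18, v, 24, 24, 33, 18), (20, a, 2, 1, 39, 12), (20, a, 2, 1, 40, 40), (20, c, 22, 29, 39, 12), (20, c, 22, 29, 40, 40), (20, d, 35, 11, 39, 12), (20, d, 35, 11, 40, 40), (20, r, 13, 33, 39, 12), (20, r, 13, 33, 40, 40), (34, d, 25, 37, 15, 28), (34, d, 25, 37, 20, 31), (34, r, 38, 3, 15, 28), (34, r, 38, 3, 20, 31), (34, x, 17, 28, 15, 28), (34, x, 17, 28, 20, 31)}
π[F, C]: project onto (F, C) (14 duplicate(s) eliminated) → {(18, 26), (18, 33), (20, 39), (20, 40), (34, 15), (34, 20)}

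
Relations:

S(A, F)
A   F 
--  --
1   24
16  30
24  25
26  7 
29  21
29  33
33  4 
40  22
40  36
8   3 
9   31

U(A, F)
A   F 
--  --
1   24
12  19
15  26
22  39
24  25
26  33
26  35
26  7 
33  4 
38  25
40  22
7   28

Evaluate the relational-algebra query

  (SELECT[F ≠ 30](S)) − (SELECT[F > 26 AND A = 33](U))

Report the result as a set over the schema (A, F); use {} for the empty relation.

Apply σ_{F ≠ 30}; surviving tuples: {(1, 24), (24, 25), (26, 7), (29, 21), (29, 33), (33, 4), (40, 22), (40, 36), (8, 3), (9, 31)}
Apply σ_{F > 26 AND A = 33}; surviving tuples: {}
Taking the difference: {(1, 24), (24, 25), (26, 7), (29, 21), (29, 33), (33, 4), (40, 22), (40, 36), (8, 3), (9, 31)}

{(1, 24), (24, 25), (26, 7), (29, 21), (29, 33), (33, 4), (40, 22), (40, 36), (8, 3), (9, 31)}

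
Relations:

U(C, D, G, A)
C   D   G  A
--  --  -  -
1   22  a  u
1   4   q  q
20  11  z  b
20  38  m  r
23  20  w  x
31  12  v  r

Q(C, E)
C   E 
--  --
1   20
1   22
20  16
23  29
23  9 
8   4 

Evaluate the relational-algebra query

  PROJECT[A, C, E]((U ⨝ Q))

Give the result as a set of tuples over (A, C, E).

Natural join on C: {(1, 22, a, u, 20), (1, 22, a, u, 22), (1, 4, q, q, 20), (1, 4, q, q, 22), (20, 11, z, b, 16), (20, 38, m, r, 16), (23, 20, w, x, 29), (23, 20, w, x, 9)}
π[A, C, E]: project onto (A, C, E) → {(b, 20, 16), (q, 1, 20), (q, 1, 22), (r, 20, 16), (u, 1, 20), (u, 1, 22), (x, 23, 29), (x, 23, 9)}

{(b, 20, 16), (q, 1, 20), (q, 1, 22), (r, 20, 16), (u, 1, 20), (u, 1, 22), (x, 23, 29), (x, 23, 9)}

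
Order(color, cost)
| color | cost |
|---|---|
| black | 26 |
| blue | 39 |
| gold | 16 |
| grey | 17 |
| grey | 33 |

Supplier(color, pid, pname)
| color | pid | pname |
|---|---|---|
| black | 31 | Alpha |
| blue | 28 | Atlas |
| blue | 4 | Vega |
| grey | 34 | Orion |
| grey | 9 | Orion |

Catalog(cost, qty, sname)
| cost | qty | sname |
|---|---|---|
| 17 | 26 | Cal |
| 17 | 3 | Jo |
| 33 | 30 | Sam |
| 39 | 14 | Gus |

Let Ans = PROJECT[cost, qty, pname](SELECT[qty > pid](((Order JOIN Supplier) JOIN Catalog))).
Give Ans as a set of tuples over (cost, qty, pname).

{(17, 26, Orion), (33, 30, Orion), (39, 14, Vega)}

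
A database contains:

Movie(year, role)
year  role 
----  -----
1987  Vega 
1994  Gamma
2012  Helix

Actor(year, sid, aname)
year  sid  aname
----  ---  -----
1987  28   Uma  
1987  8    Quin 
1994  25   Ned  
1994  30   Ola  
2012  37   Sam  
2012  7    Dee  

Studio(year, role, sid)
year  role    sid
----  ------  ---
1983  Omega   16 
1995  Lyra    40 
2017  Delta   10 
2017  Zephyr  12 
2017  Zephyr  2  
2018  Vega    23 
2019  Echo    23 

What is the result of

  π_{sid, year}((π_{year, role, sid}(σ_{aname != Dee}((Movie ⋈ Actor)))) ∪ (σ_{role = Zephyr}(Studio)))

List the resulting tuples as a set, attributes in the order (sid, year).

Movie ⋈ Actor (natural join on year): {(1987, Vega, 28, Uma), (1987, Vega, 8, Quin), (1994, Gamma, 25, Ned), (1994, Gamma, 30, Ola), (2012, Helix, 37, Sam), (2012, Helix, 7, Dee)}
Selection aname != Dee: {(1987, Vega, 28, Uma), (1987, Vega, 8, Quin), (1994, Gamma, 25, Ned), (1994, Gamma, 30, Ola), (2012, Helix, 37, Sam)}
Projecting to year, role, sid: {(1987, Vega, 28), (1987, Vega, 8), (1994, Gamma, 25), (1994, Gamma, 30), (2012, Helix, 37)}
Selection role = Zephyr: {(2017, Zephyr, 12), (2017, Zephyr, 2)}
Set union of the two operands is {(1987, Vega, 28), (1987, Vega, 8), (1994, Gamma, 25), (1994, Gamma, 30), (2012, Helix, 37), (2017, Zephyr, 12), (2017, Zephyr, 2)}.
Projecting to sid, year: {(12, 2017), (2, 2017), (25, 1994), (28, 1987), (30, 1994), (37, 2012), (8, 1987)}

{(12, 2017), (2, 2017), (25, 1994), (28, 1987), (30, 1994), (37, 2012), (8, 1987)}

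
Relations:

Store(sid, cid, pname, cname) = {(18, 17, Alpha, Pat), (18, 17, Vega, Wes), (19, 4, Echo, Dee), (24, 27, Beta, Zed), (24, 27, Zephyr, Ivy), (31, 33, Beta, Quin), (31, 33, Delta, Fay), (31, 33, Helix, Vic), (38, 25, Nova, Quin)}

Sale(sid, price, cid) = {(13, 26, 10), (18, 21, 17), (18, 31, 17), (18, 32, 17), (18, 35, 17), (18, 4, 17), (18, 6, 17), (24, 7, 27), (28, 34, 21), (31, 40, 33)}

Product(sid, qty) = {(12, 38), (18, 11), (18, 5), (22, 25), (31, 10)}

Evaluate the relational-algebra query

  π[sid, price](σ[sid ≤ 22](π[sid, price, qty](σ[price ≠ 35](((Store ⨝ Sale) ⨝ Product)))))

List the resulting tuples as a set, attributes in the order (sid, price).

{(18, 21), (18, 31), (18, 32), (18, 4), (18, 6)}

Joining Store and Sale on sid, cid yields {(18, 17, Alpha, Pat, 21), (18, 17, Alpha, Pat, 31), (18, 17, Alpha, Pat, 32), (18, 17, Alpha, Pat, 35), (18, 17, Alpha, Pat, 4), (18, 17, Alpha, Pat, 6), (18, 17, Vega, Wes, 21), (18, 17, Vega, Wes, 31), (18, 17, Vega, Wes, 32), (18, 17, Vega, Wes, 35), (18, 17, Vega, Wes, 4), (18, 17, Vega, Wes, 6), (24, 27, Beta, Zed, 7), (24, 27, Zephyr, Ivy, 7), (31, 33, Beta, Quin, 40), (31, 33, Delta, Fay, 40), (31, 33, Helix, Vic, 40)}.
Joining (Store ⨝ Sale) and Product on sid yields {(18, 17, Alpha, Pat, 21, 11), (18, 17, Alpha, Pat, 21, 5), (18, 17, Alpha, Pat, 31, 11), (18, 17, Alpha, Pat, 31, 5), (18, 17, Alpha, Pat, 32, 11), (18, 17, Alpha, Pat, 32, 5), (18, 17, Alpha, Pat, 35, 11), (18, 17, Alpha, Pat, 35, 5), (18, 17, Alpha, Pat, 4, 11), (18, 17, Alpha, Pat, 4, 5), (18, 17, Alpha, Pat, 6, 11), (18, 17, Alpha, Pat, 6, 5), (18, 17, Vega, Wes, 21, 11), (18, 17, Vega, Wes, 21, 5), (18, 17, Vega, Wes, 31, 11), (18, 17, Vega, Wes, 31, 5), (18, 17, Vega, Wes, 32, 11), (18, 17, Vega, Wes, 32, 5), (18, 17, Vega, Wes, 35, 11), (18, 17, Vega, Wes, 35, 5), (18, 17, Vega, Wes, 4, 11), (18, 17, Vega, Wes, 4, 5), (18, 17, Vega, Wes, 6, 11), (18, 17, Vega, Wes, 6, 5), (31, 33, Beta, Quin, 40, 10), (31, 33, Delta, Fay, 40, 10), (31, 33, Helix, Vic, 40, 10)}.
Selection price ≠ 35: {(18, 17, Alpha, Pat, 21, 11), (18, 17, Alpha, Pat, 21, 5), (18, 17, Alpha, Pat, 31, 11), (18, 17, Alpha, Pat, 31, 5), (18, 17, Alpha, Pat, 32, 11), (18, 17, Alpha, Pat, 32, 5), (18, 17, Alpha, Pat, 4, 11), (18, 17, Alpha, Pat, 4, 5), (18, 17, Alpha, Pat, 6, 11), (18, 17, Alpha, Pat, 6, 5), (18, 17, Vega, Wes, 21, 11), (18, 17, Vega, Wes, 21, 5), (18, 17, Vega, Wes, 31, 11), (18, 17, Vega, Wes, 31, 5), (18, 17, Vega, Wes, 32, 11), (18, 17, Vega, Wes, 32, 5), (18, 17, Vega, Wes, 4, 11), (18, 17, Vega, Wes, 4, 5), (18, 17, Vega, Wes, 6, 11), (18, 17, Vega, Wes, 6, 5), (31, 33, Beta, Quin, 40, 10), (31, 33, Delta, Fay, 40, 10), (31, 33, Helix, Vic, 40, 10)}
π_{sid, price, qty} gives {(18, 21, 11), (18, 21, 5), (18, 31, 11), (18, 31, 5), (18, 32, 11), (18, 32, 5), (18, 4, 11), (18, 4, 5), (18, 6, 11), (18, 6, 5), (31, 40, 10)} (12 duplicate(s) eliminated).
Selection sid ≤ 22: {(18, 21, 11), (18, 21, 5), (18, 31, 11), (18, 31, 5), (18, 32, 11), (18, 32, 5), (18, 4, 11), (18, 4, 5), (18, 6, 11), (18, 6, 5)}
π_{sid, price} gives {(18, 21), (18, 31), (18, 32), (18, 4), (18, 6)} (5 duplicate(s) eliminated).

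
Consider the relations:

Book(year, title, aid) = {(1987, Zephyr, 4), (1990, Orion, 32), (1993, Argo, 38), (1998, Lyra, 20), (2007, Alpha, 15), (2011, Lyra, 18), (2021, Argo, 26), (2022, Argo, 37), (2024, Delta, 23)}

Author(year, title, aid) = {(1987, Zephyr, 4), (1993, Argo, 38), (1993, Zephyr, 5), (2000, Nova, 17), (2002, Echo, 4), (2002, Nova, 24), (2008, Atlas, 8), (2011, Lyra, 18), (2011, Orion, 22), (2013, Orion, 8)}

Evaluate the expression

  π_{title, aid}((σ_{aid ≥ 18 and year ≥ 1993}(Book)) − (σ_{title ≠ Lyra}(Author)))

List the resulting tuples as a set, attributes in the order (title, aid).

σ[aid ≥ 18 and year ≥ 1993]: keep tuples satisfying aid ≥ 18 and year ≥ 1993 → {(1993, Argo, 38), (1998, Lyra, 20), (2011, Lyra, 18), (2021, Argo, 26), (2022, Argo, 37), (2024, Delta, 23)}
σ[title ≠ Lyra]: keep tuples satisfying title ≠ Lyra → {(1987, Zephyr, 4), (1993, Argo, 38), (1993, Zephyr, 5), (2000, Nova, 17), (2002, Echo, 4), (2002, Nova, 24), (2008, Atlas, 8), (2011, Orion, 22), (2013, Orion, 8)}
Set difference of the two operands is {(1998, Lyra, 20), (2011, Lyra, 18), (2021, Argo, 26), (2022, Argo, 37), (2024, Delta, 23)}.
π_{title, aid} gives {(Argo, 26), (Argo, 37), (Delta, 23), (Lyra, 18), (Lyra, 20)}.

{(Argo, 26), (Argo, 37), (Delta, 23), (Lyra, 18), (Lyra, 20)}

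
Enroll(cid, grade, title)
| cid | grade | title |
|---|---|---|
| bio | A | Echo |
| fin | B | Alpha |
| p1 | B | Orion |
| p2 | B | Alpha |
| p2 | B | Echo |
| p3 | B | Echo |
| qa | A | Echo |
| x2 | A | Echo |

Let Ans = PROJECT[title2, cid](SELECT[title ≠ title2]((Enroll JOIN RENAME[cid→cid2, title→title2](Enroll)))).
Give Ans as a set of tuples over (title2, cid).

ρ[cid→cid2, title→title2]: schema becomes (cid2, grade, title2); tuples unchanged.
Natural join on grade: {(bio, A, Echo, bio, Echo), (bio, A, Echo, qa, Echo), (bio, A, Echo, x2, Echo), (fin, B, Alpha, fin, Alpha), (fin, B, Alpha, p1, Orion), (fin, B, Alpha, p2, Alpha), (fin, B, Alpha, p2, Echo), (fin, B, Alpha, p3, Echo), (p1, B, Orion, fin, Alpha), (p1, B, Orion, p1, Orion), (p1, B, Orion, p2, Alpha), (p1, B, Orion, p2, Echo), (p1, B, Orion, p3, Echo), (p2, B, Alpha, fin, Alpha), (p2, B, Alpha, p1, Orion), (p2, B, Alpha, p2, Alpha), (p2, B, Alpha, p2, Echo), (p2, B, Alpha, p3, Echo), (p2, B, Echo, fin, Alpha), (p2, B, Echo, p1, Orion), (p2, B, Echo, p2, Alpha), (p2, B, Echo, p2, Echo), (p2, B, Echo, p3, Echo), (p3, B, Echo, fin, Alpha), (p3, B, Echo, p1, Orion), (p3, B, Echo, p2, Alpha), (p3, B, Echo, p2, Echo), (p3, B, Echo, p3, Echo), (qa, A, Echo, bio, Echo), (qa, A, Echo, qa, Echo), (qa, A, Echo, x2, Echo), (x2, A, Echo, bio, Echo), (x2, A, Echo, qa, Echo), (x2, A, Echo, x2, Echo)}
Selection title ≠ title2: {(fin, B, Alpha, p1, Orion), (fin, B, Alpha, p2, Echo), (fin, B, Alpha, p3, Echo), (p1, B, Orion, fin, Alpha), (p1, B, Orion, p2, Alpha), (p1, B, Orion, p2, Echo), (p1, B, Orion, p3, Echo), (p2, B, Alpha, p1, Orion), (p2, B, Alpha, p2, Echo), (p2, B, Alpha, p3, Echo), (p2, B, Echo, fin, Alpha), (p2, B, Echo, p1, Orion), (p2, B, Echo, p2, Alpha), (p3, B, Echo, fin, Alpha), (p3, B, Echo, p1, Orion), (p3, B, Echo, p2, Alpha)}
π_{title2, cid} gives {(Alpha, p1), (Alpha, p2), (Alpha, p3), (Echo, fin), (Echo, p1), (Echo, p2), (Orion, fin), (Orion, p2), (Orion, p3)} (7 duplicate(s) eliminated).

{(Alpha, p1), (Alpha, p2), (Alpha, p3), (Echo, fin), (Echo, p1), (Echo, p2), (Orion, fin), (Orion, p2), (Orion, p3)}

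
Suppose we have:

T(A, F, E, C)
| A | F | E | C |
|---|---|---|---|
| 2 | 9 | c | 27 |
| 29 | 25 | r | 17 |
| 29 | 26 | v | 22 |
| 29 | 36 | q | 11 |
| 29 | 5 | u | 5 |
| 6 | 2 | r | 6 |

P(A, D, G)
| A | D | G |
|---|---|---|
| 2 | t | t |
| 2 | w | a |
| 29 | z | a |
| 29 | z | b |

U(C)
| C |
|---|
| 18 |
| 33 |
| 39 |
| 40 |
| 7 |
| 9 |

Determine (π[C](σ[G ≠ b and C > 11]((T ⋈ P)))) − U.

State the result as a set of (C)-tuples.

{17, 22, 27}

Natural join on A: {(2, 9, c, 27, t, t), (2, 9, c, 27, w, a), (29, 25, r, 17, z, a), (29, 25, r, 17, z, b), (29, 26, v, 22, z, a), (29, 26, v, 22, z, b), (29, 36, q, 11, z, a), (29, 36, q, 11, z, b), (29, 5, u, 5, z, a), (29, 5, u, 5, z, b)}
Apply σ_{G ≠ b and C > 11}; surviving tuples: {(2, 9, c, 27, t, t), (2, 9, c, 27, w, a), (29, 25, r, 17, z, a), (29, 26, v, 22, z, a)}
Projecting to C (1 duplicate(s) eliminated): {17, 22, 27}
Taking the difference: {17, 22, 27}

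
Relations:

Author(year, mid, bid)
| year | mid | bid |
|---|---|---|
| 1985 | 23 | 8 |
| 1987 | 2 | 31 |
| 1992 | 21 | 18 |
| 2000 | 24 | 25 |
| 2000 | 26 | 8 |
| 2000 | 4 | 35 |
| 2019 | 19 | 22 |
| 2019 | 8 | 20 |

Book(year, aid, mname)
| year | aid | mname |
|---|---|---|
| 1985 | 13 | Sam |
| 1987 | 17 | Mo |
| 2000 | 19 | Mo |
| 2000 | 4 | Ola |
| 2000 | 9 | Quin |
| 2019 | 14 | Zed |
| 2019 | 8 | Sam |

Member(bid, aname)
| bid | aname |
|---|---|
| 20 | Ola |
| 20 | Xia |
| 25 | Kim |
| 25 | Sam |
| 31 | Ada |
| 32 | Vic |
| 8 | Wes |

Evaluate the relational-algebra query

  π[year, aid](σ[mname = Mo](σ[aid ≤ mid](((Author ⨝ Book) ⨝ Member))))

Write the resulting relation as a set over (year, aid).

Joining Author and Book on year yields {(1985, 23, 8, 13, Sam), (1987, 2, 31, 17, Mo), (2000, 24, 25, 19, Mo), (2000, 24, 25, 4, Ola), (2000, 24, 25, 9, Quin), (2000, 26, 8, 19, Mo), (2000, 26, 8, 4, Ola), (2000, 26, 8, 9, Quin), (2000, 4, 35, 19, Mo), (2000, 4, 35, 4, Ola), (2000, 4, 35, 9, Quin), (2019, 19, 22, 14, Zed), (2019, 19, 22, 8, Sam), (2019, 8, 20, 14, Zed), (2019, 8, 20, 8, Sam)}.
Joining (Author ⨝ Book) and Member on bid yields {(1985, 23, 8, 13, Sam, Wes), (1987, 2, 31, 17, Mo, Ada), (2000, 24, 25, 19, Mo, Kim), (2000, 24, 25, 19, Mo, Sam), (2000, 24, 25, 4, Ola, Kim), (2000, 24, 25, 4, Ola, Sam), (2000, 24, 25, 9, Quin, Kim), (2000, 24, 25, 9, Quin, Sam), (2000, 26, 8, 19, Mo, Wes), (2000, 26, 8, 4, Ola, Wes), (2000, 26, 8, 9, Quin, Wes), (2019, 8, 20, 14, Zed, Ola), (2019, 8, 20, 14, Zed, Xia), (2019, 8, 20, 8, Sam, Ola), (2019, 8, 20, 8, Sam, Xia)}.
Apply σ_{aid ≤ mid}; surviving tuples: {(1985, 23, 8, 13, Sam, Wes), (2000, 24, 25, 19, Mo, Kim), (2000, 24, 25, 19, Mo, Sam), (2000, 24, 25, 4, Ola, Kim), (2000, 24, 25, 4, Ola, Sam), (2000, 24, 25, 9, Quin, Kim), (2000, 24, 25, 9, Quin, Sam), (2000, 26, 8, 19, Mo, Wes), (2000, 26, 8, 4, Ola, Wes), (2000, 26, 8, 9, Quin, Wes), (2019, 8, 20, 8, Sam, Ola), (2019, 8, 20, 8, Sam, Xia)}
Apply σ_{mname = Mo}; surviving tuples: {(2000, 24, 25, 19, Mo, Kim), (2000, 24, 25, 19, Mo, Sam), (2000, 26, 8, 19, Mo, Wes)}
π_{year, aid} gives {(2000, 19)} (2 duplicate(s) eliminated).

{(2000, 19)}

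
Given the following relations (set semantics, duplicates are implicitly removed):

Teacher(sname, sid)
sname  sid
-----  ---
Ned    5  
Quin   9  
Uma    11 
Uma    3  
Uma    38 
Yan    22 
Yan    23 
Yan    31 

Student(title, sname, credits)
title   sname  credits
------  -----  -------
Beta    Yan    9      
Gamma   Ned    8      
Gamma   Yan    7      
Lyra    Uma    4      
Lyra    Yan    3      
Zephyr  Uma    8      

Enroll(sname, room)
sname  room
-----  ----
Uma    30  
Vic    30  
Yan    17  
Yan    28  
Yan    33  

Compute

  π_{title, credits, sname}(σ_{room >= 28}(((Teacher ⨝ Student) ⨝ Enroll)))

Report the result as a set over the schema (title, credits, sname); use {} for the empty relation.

Natural join on sname: {(Ned, 5, Gamma, 8), (Uma, 11, Lyra, 4), (Uma, 11, Zephyr, 8), (Uma, 3, Lyra, 4), (Uma, 3, Zephyr, 8), (Uma, 38, Lyra, 4), (Uma, 38, Zephyr, 8), (Yan, 22, Beta, 9), (Yan, 22, Gamma, 7), (Yan, 22, Lyra, 3), (Yan, 23, Beta, 9), (Yan, 23, Gamma, 7), (Yan, 23, Lyra, 3), (Yan, 31, Beta, 9), (Yan, 31, Gamma, 7), (Yan, 31, Lyra, 3)}
Natural join on sname: {(Uma, 11, Lyra, 4, 30), (Uma, 11, Zephyr, 8, 30), (Uma, 3, Lyra, 4, 30), (Uma, 3, Zephyr, 8, 30), (Uma, 38, Lyra, 4, 30), (Uma, 38, Zephyr, 8, 30), (Yan, 22, Beta, 9, 17), (Yan, 22, Beta, 9, 28), (Yan, 22, Beta, 9, 33), (Yan, 22, Gamma, 7, 17), (Yan, 22, Gamma, 7, 28), (Yan, 22, Gamma, 7, 33), (Yan, 22, Lyra, 3, 17), (Yan, 22, Lyra, 3, 28), (Yan, 22, Lyra, 3, 33), (Yan, 23, Beta, 9, 17), (Yan, 23, Beta, 9, 28), (Yan, 23, Beta, 9, 33), (Yan, 23, Gamma, 7, 17), (Yan, 23, Gamma, 7, 28), (Yan, 23, Gamma, 7, 33), (Yan, 23, Lyra, 3, 17), (Yan, 23, Lyra, 3, 28), (Yan, 23, Lyra, 3, 33), (Yan, 31, Beta, 9, 17), (Yan, 31, Beta, 9, 28), (Yan, 31, Beta, 9, 33), (Yan, 31, Gamma, 7, 17), (Yan, 31, Gamma, 7, 28), (Yan, 31, Gamma, 7, 33), (Yan, 31, Lyra, 3, 17), (Yan, 31, Lyra, 3, 28), (Yan, 31, Lyra, 3, 33)}
Filtering on room >= 28 leaves {(Uma, 11, Lyra, 4, 30), (Uma, 11, Zephyr, 8, 30), (Uma, 3, Lyra, 4, 30), (Uma, 3, Zephyr, 8, 30), (Uma, 38, Lyra, 4, 30), (Uma, 38, Zephyr, 8, 30), (Yan, 22, Beta, 9, 28), (Yan, 22, Beta, 9, 33), (Yan, 22, Gamma, 7, 28), (Yan, 22, Gamma, 7, 33), (Yan, 22, Lyra, 3, 28), (Yan, 22, Lyra, 3, 33), (Yan, 23, Beta, 9, 28), (Yan, 23, Beta, 9, 33), (Yan, 23, Gamma, 7, 28), (Yan, 23, Gamma, 7, 33), (Yan, 23, Lyra, 3, 28), (Yan, 23, Lyra, 3, 33), (Yan, 31, Beta, 9, 28), (Yan, 31, Beta, 9, 33), (Yan, 31, Gamma, 7, 28), (Yan, 31, Gamma, 7, 33), (Yan, 31, Lyra, 3, 28), (Yan, 31, Lyra, 3, 33)}.
Projecting to title, credits, sname (19 duplicate(s) eliminated): {(Beta, 9, Yan), (Gamma, 7, Yan), (Lyra, 3, Yan), (Lyra, 4, Uma), (Zephyr, 8, Uma)}

{(Beta, 9, Yan), (Gamma, 7, Yan), (Lyra, 3, Yan), (Lyra, 4, Uma), (Zephyr, 8, Uma)}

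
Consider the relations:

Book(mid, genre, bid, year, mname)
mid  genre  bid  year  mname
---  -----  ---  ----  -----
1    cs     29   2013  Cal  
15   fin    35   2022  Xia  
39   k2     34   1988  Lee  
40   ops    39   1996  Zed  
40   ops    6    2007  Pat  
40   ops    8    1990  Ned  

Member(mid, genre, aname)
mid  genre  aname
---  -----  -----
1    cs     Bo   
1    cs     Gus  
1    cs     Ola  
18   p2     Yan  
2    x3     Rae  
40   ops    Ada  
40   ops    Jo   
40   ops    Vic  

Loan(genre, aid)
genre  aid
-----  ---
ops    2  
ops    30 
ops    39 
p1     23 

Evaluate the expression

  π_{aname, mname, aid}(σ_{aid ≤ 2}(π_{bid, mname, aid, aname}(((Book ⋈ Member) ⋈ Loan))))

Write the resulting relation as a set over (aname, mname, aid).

{(Ada, Ned, 2), (Ada, Pat, 2), (Ada, Zed, 2), (Jo, Ned, 2), (Jo, Pat, 2), (Jo, Zed, 2), (Vic, Ned, 2), (Vic, Pat, 2), (Vic, Zed, 2)}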